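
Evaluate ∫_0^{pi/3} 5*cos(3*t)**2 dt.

5*pi/6

Use the identity cos^2(3*t) = (1 + cos(6*t))/2.
An antiderivative is F(t) = 5*t/2 + 5*sin(6*t)/12.
Then F(pi/3) - F(0) = (5*pi/6) - (0) = 5*pi/6.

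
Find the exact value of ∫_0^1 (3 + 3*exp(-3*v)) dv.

4 - exp(-3)

An antiderivative is F(v) = 3*v - exp(-3*v).
Then F(1) - F(0) = (3 - exp(-3)) - (-1) = 4 - exp(-3).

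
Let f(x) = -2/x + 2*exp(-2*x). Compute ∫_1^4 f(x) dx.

An antiderivative is F(x) = -2*log(x) - exp(-2*x).
Then F(4) - F(1) = (-4*log(2) - exp(-8)) - (-exp(-2)) = -4*log(2) - exp(-8) + exp(-2).

-4*log(2) - exp(-8) + exp(-2)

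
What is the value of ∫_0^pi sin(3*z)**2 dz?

Use the identity sin^2(3*z) = (1 - cos(6*z))/2.
An antiderivative is F(z) = z/2 - sin(6*z)/12.
Then F(pi) - F(0) = (pi/2) - (0) = pi/2.

pi/2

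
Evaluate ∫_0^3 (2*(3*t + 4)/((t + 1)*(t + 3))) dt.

Factor the denominator: t**2 + 4*t + 3 = (t + 3)(t + 1).
Partial fractions: 2*(3*t + 4)/((t + 1)*(t + 3)) = 5/(t + 3) + 1/(t + 1).
An antiderivative is F(t) = log(t + 1) + 5*log(t + 3).
Then F(3) - F(0) = (7*log(2) + 5*log(3)) - (5*log(3)) = 7*log(2).

7*log(2)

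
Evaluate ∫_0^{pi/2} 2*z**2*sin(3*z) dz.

-2*pi/9 - 4/27

Integrate by parts twice (u = z^2, dv = 2*sin(3*z) dz).
An antiderivative is F(z) = -2*z**2*cos(3*z)/3 + 4*z*sin(3*z)/9 + 4*cos(3*z)/27.
Then F(pi/2) - F(0) = (-2*pi/9) - (4/27) = -2*pi/9 - 4/27.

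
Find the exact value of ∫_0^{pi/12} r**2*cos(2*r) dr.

Integrate by parts twice (u = r^2, dv = cos(2*r) dr).
An antiderivative is F(r) = r**2*sin(2*r)/2 + r*cos(2*r)/2 - sin(2*r)/4.
Then F(pi/12) - F(0) = (-1/8 + pi**2/576 + sqrt(3)*pi/48) - (0) = -1/8 + pi**2/576 + sqrt(3)*pi/48.

-1/8 + pi**2/576 + sqrt(3)*pi/48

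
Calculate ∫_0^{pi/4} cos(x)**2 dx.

1/4 + pi/8

Use the identity cos^2(x) = (1 + cos(2*x))/2.
An antiderivative is F(x) = x/2 + sin(2*x)/4.
Then F(pi/4) - F(0) = (1/4 + pi/8) - (0) = 1/4 + pi/8.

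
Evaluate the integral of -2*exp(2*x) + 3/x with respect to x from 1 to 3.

An antiderivative is F(x) = -exp(2*x) + 3*log(x).
Then F(3) - F(1) = (-exp(6) + log(27)) - (-exp(2)) = -exp(6) + log(27) + exp(2).

-exp(6) + log(27) + exp(2)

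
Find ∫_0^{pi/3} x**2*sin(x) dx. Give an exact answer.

-1 - pi**2/18 + sqrt(3)*pi/3

Integrate by parts twice (u = x^2, dv = sin(x) dx).
An antiderivative is F(x) = -x**2*cos(x) + 2*x*sin(x) + 2*cos(x).
Then F(pi/3) - F(0) = (-pi**2/18 + 1 + sqrt(3)*pi/3) - (2) = -1 - pi**2/18 + sqrt(3)*pi/3.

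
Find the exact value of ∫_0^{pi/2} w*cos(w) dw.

-1 + pi/2

Integrate by parts once (u = w, dv = cos(w) dw).
An antiderivative is F(w) = w*sin(w) + cos(w).
Then F(pi/2) - F(0) = (pi/2) - (1) = -1 + pi/2.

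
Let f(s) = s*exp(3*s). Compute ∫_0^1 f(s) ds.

Integrate by parts once (u = s, dv = exp(3*s) ds).
An antiderivative is F(s) = (3*s - 1)*exp(3*s)/9.
Then F(1) - F(0) = (2*exp(3)/9) - (-1/9) = 1/9 + 2*exp(3)/9.

1/9 + 2*exp(3)/9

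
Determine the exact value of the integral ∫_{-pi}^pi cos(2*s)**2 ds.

pi

Use the identity cos^2(2*s) = (1 + cos(4*s))/2.
An antiderivative is F(s) = s/2 + sin(4*s)/8.
Then F(pi) - F(-pi) = (pi/2) - (-pi/2) = pi.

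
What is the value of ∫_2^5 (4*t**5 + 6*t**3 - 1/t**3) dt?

2257479/200

By the power rule, an antiderivative is F(t) = 2*t**6/3 + 3*t**4/2 + 1/(2*t**2).
Then F(5) - F(2) = (851564/75) - (1603/24) = 2257479/200.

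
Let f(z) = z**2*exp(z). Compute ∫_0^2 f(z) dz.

-2 + 2*exp(2)

Integrate by parts twice (u = z^2, dv = exp(z) dz).
An antiderivative is F(z) = (z**2 - 2*z + 2)*exp(z).
Then F(2) - F(0) = (2*exp(2)) - (2) = -2 + 2*exp(2).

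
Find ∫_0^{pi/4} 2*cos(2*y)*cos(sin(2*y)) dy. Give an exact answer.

Let u = sin(2*y), so du = 2*cos(2*y) dy. When y = 0, u = 0; when y = pi/4, u = 1.
The integral becomes ∫ cos(u) du from 0 to 1, with antiderivative sin(u).
Back in y: F(y) = sin(sin(2*y)).
Then F(pi/4) - F(0) = (sin(1)) - (0) = sin(1).

sin(1)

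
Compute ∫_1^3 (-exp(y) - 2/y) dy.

An antiderivative is F(y) = -exp(y) - 2*log(y).
Then F(3) - F(1) = (-exp(3) - log(9)) - (-exp(1)) = -exp(3) - log(9) + exp(1).

-exp(3) - log(9) + exp(1)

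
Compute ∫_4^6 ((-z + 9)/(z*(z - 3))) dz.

log(8/3)

Factor the denominator: z**2 - 3*z = z(z - 3).
Partial fractions: (-z + 9)/(z*(z - 3)) = -3/z + 2/(z - 3).
An antiderivative is F(z) = -3*log(z) + 2*log(z - 3).
Then F(6) - F(4) = (-log(24)) - (-log(64)) = log(8/3).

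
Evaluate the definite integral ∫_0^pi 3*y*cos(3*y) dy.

-2/3

Integrate by parts once (u = y, dv = 3*cos(3*y) dy).
An antiderivative is F(y) = y*sin(3*y) + cos(3*y)/3.
Then F(pi) - F(0) = (-1/3) - (1/3) = -2/3.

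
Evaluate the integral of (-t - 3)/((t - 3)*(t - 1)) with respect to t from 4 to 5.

log(2/9)

Factor the denominator: t**2 - 4*t + 3 = (t - 1)(t - 3).
Partial fractions: (-t - 3)/((t - 3)*(t - 1)) = 2/(t - 1) - 3/(t - 3).
An antiderivative is F(t) = -3*log(t - 3) + 2*log(t - 1).
Then F(5) - F(4) = (log(2)) - (log(9)) = log(2/9).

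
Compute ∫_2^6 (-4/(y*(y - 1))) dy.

Factor the denominator: y**2 - y = y(y - 1).
Partial fractions: -4/(y*(y - 1)) = 4/y - 4/(y - 1).
An antiderivative is F(y) = 4*log(y) - 4*log(y - 1).
Then F(6) - F(2) = (-4*log(5) + 4*log(2) + 4*log(3)) - (log(16)) = -4*log(5) + 4*log(3).

-4*log(5) + 4*log(3)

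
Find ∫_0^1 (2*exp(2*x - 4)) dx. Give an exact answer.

-(1 - exp(2))*exp(-4)

Let u = 2*x - 4, so du = 2 dx. When x = 0, u = -4; when x = 1, u = -2.
The integral becomes ∫ exp(u) du from -4 to -2, with antiderivative exp(u).
Back in x: F(x) = exp(2*x - 4).
Then F(1) - F(0) = (exp(-2)) - (exp(-4)) = -(1 - exp(2))*exp(-4).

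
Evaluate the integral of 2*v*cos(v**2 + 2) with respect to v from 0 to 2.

-sin(2) + sin(6)

Let u = v**2 + 2, so du = 2*v dv. When v = 0, u = 2; when v = 2, u = 6.
The integral becomes ∫ cos(u) du from 2 to 6, with antiderivative sin(u).
Back in v: F(v) = sin(v**2 + 2).
Then F(2) - F(0) = (sin(6)) - (sin(2)) = -sin(2) + sin(6).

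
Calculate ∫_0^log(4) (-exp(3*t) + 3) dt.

-21 + log(64)

An antiderivative is F(t) = -exp(3*t)/3 + 3*t.
Then F(log(4)) - F(0) = (-64/3 + log(64)) - (-1/3) = -21 + log(64).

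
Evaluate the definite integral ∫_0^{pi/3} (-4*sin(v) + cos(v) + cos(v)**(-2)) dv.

-2 + 3*sqrt(3)/2

An antiderivative is F(v) = sin(v) + 4*cos(v) + tan(v).
Then F(pi/3) - F(0) = (2 + 3*sqrt(3)/2) - (4) = -2 + 3*sqrt(3)/2.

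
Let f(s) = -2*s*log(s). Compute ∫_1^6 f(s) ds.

-36*log(3) - 36*log(2) + 35/2

Integrate by parts once (u = ln s, dv = -2*s ds).
An antiderivative is F(s) = -s**2*(2*log(s) - 1)/2.
Then F(6) - F(1) = (-36*log(3) - 36*log(2) + 18) - (1/2) = -36*log(3) - 36*log(2) + 35/2.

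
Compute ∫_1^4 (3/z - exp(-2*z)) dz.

(-exp(6) + 1 + 12*exp(8)*log(2))*exp(-8)/2

An antiderivative is F(z) = 3*log(z) + exp(-2*z)/2.
Then F(4) - F(1) = (exp(-8)/2 + 6*log(2)) - (exp(-2)/2) = (-exp(6) + 1 + 12*exp(8)*log(2))*exp(-8)/2.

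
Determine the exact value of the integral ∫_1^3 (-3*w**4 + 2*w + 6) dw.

-626/5

By the power rule, an antiderivative is F(w) = -3*w**5/5 + w**2 + 6*w.
Then F(3) - F(1) = (-594/5) - (32/5) = -626/5.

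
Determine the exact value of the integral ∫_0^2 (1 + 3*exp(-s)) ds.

An antiderivative is F(s) = s - 3*exp(-s).
Then F(2) - F(0) = (2 - 3*exp(-2)) - (-3) = 5 - 3*exp(-2).

5 - 3*exp(-2)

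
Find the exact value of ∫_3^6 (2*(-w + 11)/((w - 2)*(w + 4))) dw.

-5*log(5) + log(2) + 5*log(7)

Factor the denominator: w**2 + 2*w - 8 = (w + 4)(w - 2).
Partial fractions: 2*(-w + 11)/((w - 2)*(w + 4)) = -5/(w + 4) + 3/(w - 2).
An antiderivative is F(w) = 3*log(w - 2) - 5*log(w + 4).
Then F(6) - F(3) = (-5*log(5) + log(2)) - (-5*log(7)) = -5*log(5) + log(2) + 5*log(7).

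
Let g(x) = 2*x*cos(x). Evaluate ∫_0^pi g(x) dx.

Integrate by parts once (u = x, dv = 2*cos(x) dx).
An antiderivative is F(x) = 2*x*sin(x) + 2*cos(x).
Then F(pi) - F(0) = (-2) - (2) = -4.

-4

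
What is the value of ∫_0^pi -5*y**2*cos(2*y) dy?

Integrate by parts twice (u = y^2, dv = -5*cos(2*y) dy).
An antiderivative is F(y) = -5*y**2*sin(2*y)/2 - 5*y*cos(2*y)/2 + 5*sin(2*y)/4.
Then F(pi) - F(0) = (-5*pi/2) - (0) = -5*pi/2.

-5*pi/2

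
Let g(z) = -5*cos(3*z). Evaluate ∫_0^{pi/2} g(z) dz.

An antiderivative is F(z) = -5*sin(3*z)/3.
Then F(pi/2) - F(0) = (5/3) - (0) = 5/3.

5/3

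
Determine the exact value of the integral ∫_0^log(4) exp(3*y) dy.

Let u = exp(y), so du = exp(y) dy. When y = 0, u = 1; when y = log(4), u = 4.
The integral becomes ∫ u**2 du from 1 to 4, with antiderivative u**3/3.
Back in y: F(y) = exp(3*y)/3.
Then F(log(4)) - F(0) = (64/3) - (1/3) = 21.

21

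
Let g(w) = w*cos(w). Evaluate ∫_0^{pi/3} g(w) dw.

Integrate by parts once (u = w, dv = cos(w) dw).
An antiderivative is F(w) = w*sin(w) + cos(w).
Then F(pi/3) - F(0) = (1/2 + sqrt(3)*pi/6) - (1) = -1/2 + sqrt(3)*pi/6.

-1/2 + sqrt(3)*pi/6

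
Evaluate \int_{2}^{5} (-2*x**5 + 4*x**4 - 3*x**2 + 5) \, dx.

-14073/5

By the power rule, an antiderivative is F(x) = -x**6/3 + 4*x**5/5 - x**3 + 5*x.
Then F(5) - F(2) = (-8425/3) - (94/15) = -14073/5.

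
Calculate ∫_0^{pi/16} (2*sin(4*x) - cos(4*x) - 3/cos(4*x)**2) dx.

An antiderivative is F(x) = -sin(4*x)/4 - cos(4*x)/2 - 3*tan(4*x)/4.
Then F(pi/16) - F(0) = (-3/4 - 3*sqrt(2)/8) - (-1/2) = -3*sqrt(2)/8 - 1/4.

-3*sqrt(2)/8 - 1/4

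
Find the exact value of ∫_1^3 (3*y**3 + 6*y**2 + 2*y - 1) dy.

118

By the power rule, an antiderivative is F(y) = 3*y**4/4 + 2*y**3 + y**2 - y.
Then F(3) - F(1) = (483/4) - (11/4) = 118.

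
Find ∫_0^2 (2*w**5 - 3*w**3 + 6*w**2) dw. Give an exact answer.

76/3

By the power rule, an antiderivative is F(w) = w**6/3 - 3*w**4/4 + 2*w**3.
Then F(2) - F(0) = (76/3) - (0) = 76/3.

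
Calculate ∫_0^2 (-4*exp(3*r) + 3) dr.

22/3 - 4*exp(6)/3

An antiderivative is F(r) = -4*exp(3*r)/3 + 3*r.
Then F(2) - F(0) = (6 - 4*exp(6)/3) - (-4/3) = 22/3 - 4*exp(6)/3.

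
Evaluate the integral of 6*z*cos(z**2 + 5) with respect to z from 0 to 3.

Let u = z**2 + 5, so du = 2*z dz. When z = 0, u = 5; when z = 3, u = 14.
The integral becomes 3·∫ cos(u) du from 5 to 14, with antiderivative 3*sin(u).
Back in z: F(z) = 3*sin(z**2 + 5).
Then F(3) - F(0) = (3*sin(14)) - (3*sin(5)) = -3*sin(5) + 3*sin(14).

-3*sin(5) + 3*sin(14)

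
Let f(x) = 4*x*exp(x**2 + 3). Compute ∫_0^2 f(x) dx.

-2*(1 - exp(4))*exp(3)

Let u = x**2 + 3, so du = 2*x dx. When x = 0, u = 3; when x = 2, u = 7.
The integral becomes 2·∫ exp(u) du from 3 to 7, with antiderivative 2*exp(u).
Back in x: F(x) = 2*exp(x**2 + 3).
Then F(2) - F(0) = (2*exp(7)) - (2*exp(3)) = -2*(1 - exp(4))*exp(3).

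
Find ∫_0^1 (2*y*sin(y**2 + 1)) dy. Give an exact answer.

-cos(2) + cos(1)

Let u = y**2 + 1, so du = 2*y dy. When y = 0, u = 1; when y = 1, u = 2.
The integral becomes ∫ sin(u) du from 1 to 2, with antiderivative -cos(u).
Back in y: F(y) = -cos(y**2 + 1).
Then F(1) - F(0) = (-cos(2)) - (-cos(1)) = -cos(2) + cos(1).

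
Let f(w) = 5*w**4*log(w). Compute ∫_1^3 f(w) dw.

-242/5 + 243*log(3)

Integrate by parts once (u = ln w, dv = 5*w**4 dw).
An antiderivative is F(w) = w**5*(5*log(w) - 1)/5.
Then F(3) - F(1) = (-243/5 + 243*log(3)) - (-1/5) = -242/5 + 243*log(3).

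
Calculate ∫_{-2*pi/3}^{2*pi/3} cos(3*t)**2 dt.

2*pi/3

Use the identity cos^2(3*t) = (1 + cos(6*t))/2.
An antiderivative is F(t) = t/2 + sin(6*t)/12.
Then F(2*pi/3) - F(-2*pi/3) = (pi/3) - (-pi/3) = 2*pi/3.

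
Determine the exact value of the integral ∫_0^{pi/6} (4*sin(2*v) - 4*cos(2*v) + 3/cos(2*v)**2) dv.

An antiderivative is F(v) = -2*sin(2*v) - 2*cos(2*v) + 3*tan(2*v)/2.
Then F(pi/6) - F(0) = (-1 + sqrt(3)/2) - (-2) = sqrt(3)/2 + 1.

sqrt(3)/2 + 1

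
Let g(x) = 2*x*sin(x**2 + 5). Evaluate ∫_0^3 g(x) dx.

-cos(14) + cos(5)

Let u = x**2 + 5, so du = 2*x dx. When x = 0, u = 5; when x = 3, u = 14.
The integral becomes ∫ sin(u) du from 5 to 14, with antiderivative -cos(u).
Back in x: F(x) = -cos(x**2 + 5).
Then F(3) - F(0) = (-cos(14)) - (-cos(5)) = -cos(14) + cos(5).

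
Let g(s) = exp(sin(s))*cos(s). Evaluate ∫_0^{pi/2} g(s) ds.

Let u = sin(s), so du = cos(s) ds. When s = 0, u = 0; when s = pi/2, u = 1.
The integral becomes ∫ exp(u) du from 0 to 1, with antiderivative exp(u).
Back in s: F(s) = exp(sin(s)).
Then F(pi/2) - F(0) = (E) - (1) = -1 + E.

-1 + E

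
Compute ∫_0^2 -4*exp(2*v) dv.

2 - 2*exp(4)

An antiderivative is F(v) = -2*exp(2*v).
Then F(2) - F(0) = (-2*exp(4)) - (-2) = 2 - 2*exp(4).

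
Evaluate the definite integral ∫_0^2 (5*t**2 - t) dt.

34/3

By the power rule, an antiderivative is F(t) = 5*t**3/3 - t**2/2.
Then F(2) - F(0) = (34/3) - (0) = 34/3.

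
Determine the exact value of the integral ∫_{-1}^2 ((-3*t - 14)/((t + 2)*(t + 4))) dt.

-7*log(2)

Factor the denominator: t**2 + 6*t + 8 = (t + 4)(t + 2).
Partial fractions: (-3*t - 14)/((t + 2)*(t + 4)) = 1/(t + 4) - 4/(t + 2).
An antiderivative is F(t) = -4*log(t + 2) + log(t + 4).
Then F(2) - F(-1) = (-7*log(2) + log(3)) - (log(3)) = -7*log(2).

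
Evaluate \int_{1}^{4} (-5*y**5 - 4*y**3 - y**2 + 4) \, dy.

By the power rule, an antiderivative is F(y) = -5*y**6/6 - y**4 - y**3/3 + 4*y.
Then F(4) - F(1) = (-11024/3) - (11/6) = -7353/2.

-7353/2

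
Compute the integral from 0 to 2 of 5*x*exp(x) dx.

Integrate by parts once (u = x, dv = 5*exp(x) dx).
An antiderivative is F(x) = (5*x - 5)*exp(x).
Then F(2) - F(0) = (5*exp(2)) - (-5) = 5 + 5*exp(2).

5 + 5*exp(2)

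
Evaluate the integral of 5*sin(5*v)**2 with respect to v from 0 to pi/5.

pi/2

Use the identity sin^2(5*v) = (1 - cos(10*v))/2.
An antiderivative is F(v) = 5*v/2 - sin(10*v)/4.
Then F(pi/5) - F(0) = (pi/2) - (0) = pi/2.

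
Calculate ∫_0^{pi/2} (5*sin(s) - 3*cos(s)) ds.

An antiderivative is F(s) = -3*sin(s) - 5*cos(s).
Then F(pi/2) - F(0) = (-3) - (-5) = 2.

2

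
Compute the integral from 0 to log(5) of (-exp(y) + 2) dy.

An antiderivative is F(y) = 2*y - exp(y).
Then F(log(5)) - F(0) = (-5 + log(25)) - (-1) = -4 + 2*log(5).

-4 + 2*log(5)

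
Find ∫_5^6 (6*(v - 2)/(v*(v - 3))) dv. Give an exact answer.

-4*log(5) + 2*log(2) + 6*log(3)

Factor the denominator: v**2 - 3*v = v(v - 3).
Partial fractions: 6*(v - 2)/(v*(v - 3)) = 4/v + 2/(v - 3).
An antiderivative is F(v) = 4*log(v) + 2*log(v - 3).
Then F(6) - F(5) = (4*log(2) + 6*log(3)) - (2*log(2) + 4*log(5)) = -4*log(5) + 2*log(2) + 6*log(3).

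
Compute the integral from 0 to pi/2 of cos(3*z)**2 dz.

pi/4

Use the identity cos^2(3*z) = (1 + cos(6*z))/2.
An antiderivative is F(z) = z/2 + sin(6*z)/12.
Then F(pi/2) - F(0) = (pi/4) - (0) = pi/4.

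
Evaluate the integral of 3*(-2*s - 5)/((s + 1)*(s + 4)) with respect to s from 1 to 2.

-6*log(3) + 3*log(5)

Factor the denominator: s**2 + 5*s + 4 = (s + 4)(s + 1).
Partial fractions: 3*(-2*s - 5)/((s + 1)*(s + 4)) = -3/(s + 4) - 3/(s + 1).
An antiderivative is F(s) = -3*log(s + 1) - 3*log(s + 4).
Then F(2) - F(1) = (-6*log(3) - 3*log(2)) - (-3*log(5) - 3*log(2)) = -6*log(3) + 3*log(5).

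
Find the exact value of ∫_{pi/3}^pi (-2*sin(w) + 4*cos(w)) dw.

An antiderivative is F(w) = 4*sin(w) + 2*cos(w).
Then F(pi) - F(pi/3) = (-2) - (1 + 2*sqrt(3)) = -2*sqrt(3) - 3.

-2*sqrt(3) - 3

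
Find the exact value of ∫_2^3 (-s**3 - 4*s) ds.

-105/4

By the power rule, an antiderivative is F(s) = -s**4/4 - 2*s**2.
Then F(3) - F(2) = (-153/4) - (-12) = -105/4.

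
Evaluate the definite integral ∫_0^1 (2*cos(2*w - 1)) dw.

2*sin(1)

Let u = 2*w - 1, so du = 2 dw. When w = 0, u = -1; when w = 1, u = 1.
The integral becomes ∫ cos(u) du from -1 to 1, with antiderivative sin(u).
Back in w: F(w) = sin(2*w - 1).
Then F(1) - F(0) = (sin(1)) - (-sin(1)) = 2*sin(1).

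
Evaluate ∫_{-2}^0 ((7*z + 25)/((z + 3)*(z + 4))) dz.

3*log(2) + 4*log(3)

Factor the denominator: z**2 + 7*z + 12 = (z + 4)(z + 3).
Partial fractions: (7*z + 25)/((z + 3)*(z + 4)) = 3/(z + 4) + 4/(z + 3).
An antiderivative is F(z) = 4*log(z + 3) + 3*log(z + 4).
Then F(0) - F(-2) = (6*log(2) + 4*log(3)) - (log(8)) = 3*log(2) + 4*log(3).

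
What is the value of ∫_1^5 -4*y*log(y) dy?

24 - 50*log(5)

Integrate by parts once (u = ln y, dv = -4*y dy).
An antiderivative is F(y) = -y**2*(2*log(y) - 1).
Then F(5) - F(1) = (25 - 50*log(5)) - (1) = 24 - 50*log(5).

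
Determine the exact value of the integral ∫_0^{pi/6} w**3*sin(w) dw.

Integrate by parts 3 times (u = w^3, dv = sin(w) dw).
An antiderivative is F(w) = -w**3*cos(w) + 3*w**2*sin(w) + 6*w*cos(w) - 6*sin(w).
Then F(pi/6) - F(0) = (-3 - sqrt(3)*pi**3/432 + pi**2/24 + sqrt(3)*pi/2) - (0) = -3 - sqrt(3)*pi**3/432 + pi**2/24 + sqrt(3)*pi/2.

-3 - sqrt(3)*pi**3/432 + pi**2/24 + sqrt(3)*pi/2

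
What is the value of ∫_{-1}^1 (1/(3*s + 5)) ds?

2*log(2)/3

An antiderivative is F(s) = log(3*s + 5)/3.
Then F(1) - F(-1) = (log(2)) - (log(2)/3) = 2*log(2)/3.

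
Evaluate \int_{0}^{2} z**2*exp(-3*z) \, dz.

2/27 - 50*exp(-6)/27

Integrate by parts twice (u = z^2, dv = exp(-3*z) dz).
An antiderivative is F(z) = (-9*z**2 - 6*z - 2)*exp(-3*z)/27.
Then F(2) - F(0) = (-50*exp(-6)/27) - (-2/27) = 2/27 - 50*exp(-6)/27.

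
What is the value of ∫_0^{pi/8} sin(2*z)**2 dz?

Use the identity sin^2(2*z) = (1 - cos(4*z))/2.
An antiderivative is F(z) = z/2 - sin(4*z)/8.
Then F(pi/8) - F(0) = (-1/8 + pi/16) - (0) = -1/8 + pi/16.

-1/8 + pi/16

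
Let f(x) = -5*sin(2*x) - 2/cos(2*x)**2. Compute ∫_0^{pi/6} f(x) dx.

An antiderivative is F(x) = 5*cos(2*x)/2 - tan(2*x).
Then F(pi/6) - F(0) = (5/4 - sqrt(3)) - (5/2) = -sqrt(3) - 5/4.

-sqrt(3) - 5/4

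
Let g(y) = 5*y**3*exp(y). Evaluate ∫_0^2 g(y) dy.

30 + 10*exp(2)

Integrate by parts 3 times (u = y^3, dv = 5*exp(y) dy).
An antiderivative is F(y) = (5*y**3 - 15*y**2 + 30*y - 30)*exp(y).
Then F(2) - F(0) = (10*exp(2)) - (-30) = 30 + 10*exp(2).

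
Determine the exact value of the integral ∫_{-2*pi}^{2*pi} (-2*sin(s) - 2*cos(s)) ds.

An antiderivative is F(s) = -2*sin(s) + 2*cos(s).
Then F(2*pi) - F(-2*pi) = (2) - (2) = 0.

0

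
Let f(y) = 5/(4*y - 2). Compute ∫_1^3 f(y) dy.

An antiderivative is F(y) = 5*log(4*y - 2)/4.
Then F(3) - F(1) = (5*log(10)/4) - (5*log(2)/4) = 5*log(5)/4.

5*log(5)/4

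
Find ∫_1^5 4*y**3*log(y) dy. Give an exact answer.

Integrate by parts once (u = ln y, dv = 4*y**3 dy).
An antiderivative is F(y) = y**4*(4*log(y) - 1)/4.
Then F(5) - F(1) = (-625/4 + 625*log(5)) - (-1/4) = -156 + 625*log(5).

-156 + 625*log(5)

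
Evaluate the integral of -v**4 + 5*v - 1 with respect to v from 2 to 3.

-307/10

By the power rule, an antiderivative is F(v) = -v**5/5 + 5*v**2/2 - v.
Then F(3) - F(2) = (-291/10) - (8/5) = -307/10.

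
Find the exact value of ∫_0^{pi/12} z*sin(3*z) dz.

Integrate by parts once (u = z, dv = sin(3*z) dz).
An antiderivative is F(z) = -z*cos(3*z)/3 + sin(3*z)/9.
Then F(pi/12) - F(0) = (sqrt(2)*(4 - pi)/72) - (0) = sqrt(2)*(4 - pi)/72.

sqrt(2)*(4 - pi)/72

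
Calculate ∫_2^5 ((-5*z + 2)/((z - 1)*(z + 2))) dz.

-4*log(7) + 6*log(2)

Factor the denominator: z**2 + z - 2 = (z + 2)(z - 1).
Partial fractions: (-5*z + 2)/((z - 1)*(z + 2)) = -4/(z + 2) - 1/(z - 1).
An antiderivative is F(z) = -log(z - 1) - 4*log(z + 2).
Then F(5) - F(2) = (-4*log(7) - 2*log(2)) - (-8*log(2)) = -4*log(7) + 6*log(2).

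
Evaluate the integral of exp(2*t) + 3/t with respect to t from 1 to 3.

-exp(2)/2 + log(27) + exp(6)/2

An antiderivative is F(t) = exp(2*t)/2 + 3*log(t).
Then F(3) - F(1) = (log(27) + exp(6)/2) - (exp(2)/2) = -exp(2)/2 + log(27) + exp(6)/2.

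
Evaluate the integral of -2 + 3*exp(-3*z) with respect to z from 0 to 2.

An antiderivative is F(z) = -2*z - exp(-3*z).
Then F(2) - F(0) = (-4 - exp(-6)) - (-1) = -3 - exp(-6).

-3 - exp(-6)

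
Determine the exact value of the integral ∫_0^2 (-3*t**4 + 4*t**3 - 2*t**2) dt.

-128/15

By the power rule, an antiderivative is F(t) = -3*t**5/5 + t**4 - 2*t**3/3.
Then F(2) - F(0) = (-128/15) - (0) = -128/15.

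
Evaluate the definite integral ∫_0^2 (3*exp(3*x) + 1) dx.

An antiderivative is F(x) = exp(3*x) + x.
Then F(2) - F(0) = (2 + exp(6)) - (1) = 1 + exp(6).

1 + exp(6)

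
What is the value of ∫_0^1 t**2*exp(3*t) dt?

-2/27 + 5*exp(3)/27

Integrate by parts twice (u = t^2, dv = exp(3*t) dt).
An antiderivative is F(t) = (9*t**2 - 6*t + 2)*exp(3*t)/27.
Then F(1) - F(0) = (5*exp(3)/27) - (2/27) = -2/27 + 5*exp(3)/27.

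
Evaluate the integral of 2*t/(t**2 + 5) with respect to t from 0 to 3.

Let u = t**2 + 5, so du = 2*t dt. When t = 0, u = 5; when t = 3, u = 14.
The integral becomes ∫ 1/u du from 5 to 14, with antiderivative log(u).
Back in t: F(t) = log(t**2 + 5).
Then F(3) - F(0) = (log(14)) - (log(5)) = log(14/5).

log(14/5)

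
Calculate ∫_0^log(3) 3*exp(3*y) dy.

Let u = exp(y), so du = exp(y) dy. When y = 0, u = 1; when y = log(3), u = 3.
The integral becomes 3·∫ u**2 du from 1 to 3, with antiderivative u**3.
Back in y: F(y) = exp(3*y).
Then F(log(3)) - F(0) = (27) - (1) = 26.

26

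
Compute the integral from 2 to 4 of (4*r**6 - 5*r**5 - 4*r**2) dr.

By the power rule, an antiderivative is F(r) = 4*r**7/7 - 5*r**6/6 - 4*r**3/3.
Then F(4) - F(2) = (123136/21) - (64/7) = 122944/21.

122944/21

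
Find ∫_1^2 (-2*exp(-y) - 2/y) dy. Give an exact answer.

-2*log(2) - 2*exp(-1) + 2*exp(-2)

An antiderivative is F(y) = -2*log(y) + 2*exp(-y).
Then F(2) - F(1) = (-2*log(2) + 2*exp(-2)) - (2*exp(-1)) = -2*log(2) - 2*exp(-1) + 2*exp(-2).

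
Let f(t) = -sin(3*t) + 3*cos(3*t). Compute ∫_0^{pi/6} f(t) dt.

2/3

An antiderivative is F(t) = sin(3*t) + cos(3*t)/3.
Then F(pi/6) - F(0) = (1) - (1/3) = 2/3.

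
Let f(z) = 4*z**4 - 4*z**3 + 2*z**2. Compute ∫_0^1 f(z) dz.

By the power rule, an antiderivative is F(z) = 4*z**5/5 - z**4 + 2*z**3/3.
Then F(1) - F(0) = (7/15) - (0) = 7/15.

7/15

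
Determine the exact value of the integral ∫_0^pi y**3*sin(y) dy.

Integrate by parts 3 times (u = y^3, dv = sin(y) dy).
An antiderivative is F(y) = -y**3*cos(y) + 3*y**2*sin(y) + 6*y*cos(y) - 6*sin(y).
Then F(pi) - F(0) = (pi*(-6 + pi**2)) - (0) = pi*(-6 + pi**2).

pi*(-6 + pi**2)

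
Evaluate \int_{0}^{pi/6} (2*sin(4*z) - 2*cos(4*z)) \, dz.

An antiderivative is F(z) = -sin(4*z)/2 - cos(4*z)/2.
Then F(pi/6) - F(0) = (1/4 - sqrt(3)/4) - (-1/2) = 3/4 - sqrt(3)/4.

3/4 - sqrt(3)/4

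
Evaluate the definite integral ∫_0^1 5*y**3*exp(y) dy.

Integrate by parts 3 times (u = y^3, dv = 5*exp(y) dy).
An antiderivative is F(y) = (5*y**3 - 15*y**2 + 30*y - 30)*exp(y).
Then F(1) - F(0) = (-10*E) - (-30) = 30 - 10*E.

30 - 10*E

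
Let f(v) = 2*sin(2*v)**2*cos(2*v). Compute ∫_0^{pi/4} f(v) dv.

1/3

Let u = sin(2*v), so du = 2*cos(2*v) dv. When v = 0, u = 0; when v = pi/4, u = 1.
The integral becomes ∫ u**2 du from 0 to 1, with antiderivative u**3/3.
Back in v: F(v) = sin(2*v)**3/3.
Then F(pi/4) - F(0) = (1/3) - (0) = 1/3.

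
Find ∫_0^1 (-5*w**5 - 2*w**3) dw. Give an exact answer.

-4/3

By the power rule, an antiderivative is F(w) = -5*w**6/6 - w**4/2.
Then F(1) - F(0) = (-4/3) - (0) = -4/3.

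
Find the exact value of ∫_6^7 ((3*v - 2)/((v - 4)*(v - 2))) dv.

-2*log(5) - log(2) + 5*log(3)

Factor the denominator: v**2 - 6*v + 8 = (v - 2)(v - 4).
Partial fractions: (3*v - 2)/((v - 4)*(v - 2)) = -2/(v - 2) + 5/(v - 4).
An antiderivative is F(v) = 5*log(v - 4) - 2*log(v - 2).
Then F(7) - F(6) = (-2*log(5) + 5*log(3)) - (log(2)) = -2*log(5) - log(2) + 5*log(3).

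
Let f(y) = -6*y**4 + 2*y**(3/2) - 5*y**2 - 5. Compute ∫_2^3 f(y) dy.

-4348/15 - 16*sqrt(2)/5 + 36*sqrt(3)/5

By the power rule, an antiderivative is F(y) = 4*y**(5/2)/5 - 6*y**5/5 - 5*y**3/3 - 5*y.
Then F(3) - F(2) = (-1758/5 + 36*sqrt(3)/5) - (-926/15 + 16*sqrt(2)/5) = -4348/15 - 16*sqrt(2)/5 + 36*sqrt(3)/5.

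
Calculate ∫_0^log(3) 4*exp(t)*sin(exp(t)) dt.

4*cos(1) - 4*cos(3)

Let u = exp(t), so du = exp(t) dt. When t = 0, u = 1; when t = log(3), u = 3.
The integral becomes 4·∫ sin(u) du from 1 to 3, with antiderivative -4*cos(u).
Back in t: F(t) = -4*cos(exp(t)).
Then F(log(3)) - F(0) = (-4*cos(3)) - (-4*cos(1)) = 4*cos(1) - 4*cos(3).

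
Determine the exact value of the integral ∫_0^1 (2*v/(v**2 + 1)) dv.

Let u = v**2 + 1, so du = 2*v dv. When v = 0, u = 1; when v = 1, u = 2.
The integral becomes ∫ 1/u du from 1 to 2, with antiderivative log(u).
Back in v: F(v) = log(v**2 + 1).
Then F(1) - F(0) = (log(2)) - (0) = log(2).

log(2)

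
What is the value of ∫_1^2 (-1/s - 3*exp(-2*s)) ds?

-log(2) - 3*exp(-2)/2 + 3*exp(-4)/2

An antiderivative is F(s) = -log(s) + 3*exp(-2*s)/2.
Then F(2) - F(1) = (-log(2) + 3*exp(-4)/2) - (3*exp(-2)/2) = -log(2) - 3*exp(-2)/2 + 3*exp(-4)/2.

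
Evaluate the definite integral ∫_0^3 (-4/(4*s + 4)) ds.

An antiderivative is F(s) = -log(4*s + 4).
Then F(3) - F(0) = (-log(16)) - (-log(4)) = -log(4).

-log(4)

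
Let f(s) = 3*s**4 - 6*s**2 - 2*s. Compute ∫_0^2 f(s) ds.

By the power rule, an antiderivative is F(s) = 3*s**5/5 - 2*s**3 - s**2.
Then F(2) - F(0) = (-4/5) - (0) = -4/5.

-4/5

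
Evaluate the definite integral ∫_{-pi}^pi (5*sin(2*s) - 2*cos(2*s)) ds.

0

An antiderivative is F(s) = -sin(2*s) - 5*cos(2*s)/2.
Then F(pi) - F(-pi) = (-5/2) - (-5/2) = 0.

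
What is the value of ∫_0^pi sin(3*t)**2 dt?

pi/2

Use the identity sin^2(3*t) = (1 - cos(6*t))/2.
An antiderivative is F(t) = t/2 - sin(6*t)/12.
Then F(pi) - F(0) = (pi/2) - (0) = pi/2.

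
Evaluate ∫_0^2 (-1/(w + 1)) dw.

An antiderivative is F(w) = -log(w + 1).
Then F(2) - F(0) = (-log(3)) - (0) = -log(3).

-log(3)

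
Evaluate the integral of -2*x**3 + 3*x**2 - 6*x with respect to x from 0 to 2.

-12

By the power rule, an antiderivative is F(x) = -x**4/2 + x**3 - 3*x**2.
Then F(2) - F(0) = (-12) - (0) = -12.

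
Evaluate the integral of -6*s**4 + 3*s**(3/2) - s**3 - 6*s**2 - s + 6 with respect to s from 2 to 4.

-1318 - 24*sqrt(2)/5

By the power rule, an antiderivative is F(s) = 6*s**(5/2)/5 - 6*s**5/5 - s**4/4 - 2*s**3 - s**2/2 + 6*s.
Then F(4) - F(2) = (-6832/5) - (-242/5 + 24*sqrt(2)/5) = -1318 - 24*sqrt(2)/5.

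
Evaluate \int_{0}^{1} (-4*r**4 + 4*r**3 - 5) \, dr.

-24/5

By the power rule, an antiderivative is F(r) = -4*r**5/5 + r**4 - 5*r.
Then F(1) - F(0) = (-24/5) - (0) = -24/5.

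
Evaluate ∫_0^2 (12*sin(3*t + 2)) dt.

4*cos(2) - 4*cos(8)

Let u = 3*t + 2, so du = 3 dt. When t = 0, u = 2; when t = 2, u = 8.
The integral becomes 4·∫ sin(u) du from 2 to 8, with antiderivative -4*cos(u).
Back in t: F(t) = -4*cos(3*t + 2).
Then F(2) - F(0) = (-4*cos(8)) - (-4*cos(2)) = 4*cos(2) - 4*cos(8).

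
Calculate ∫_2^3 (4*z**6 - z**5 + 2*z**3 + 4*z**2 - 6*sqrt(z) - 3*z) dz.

By the power rule, an antiderivative is F(z) = 4*z**7/7 - z**6/6 + z**4/2 - 4*z**(3/2) + 4*z**3/3 - 3*z**2/2.
Then F(3) - F(2) = (16677/14 - 12*sqrt(3)) - (526/7 - 8*sqrt(2)) = -12*sqrt(3) + 8*sqrt(2) + 15625/14.

-12*sqrt(3) + 8*sqrt(2) + 15625/14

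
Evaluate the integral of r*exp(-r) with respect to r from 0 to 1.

Integrate by parts once (u = r, dv = exp(-r) dr).
An antiderivative is F(r) = (-r - 1)*exp(-r).
Then F(1) - F(0) = (-2*exp(-1)) - (-1) = 1 - 2*exp(-1).

1 - 2*exp(-1)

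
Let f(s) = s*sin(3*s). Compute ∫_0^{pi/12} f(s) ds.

sqrt(2)*(4 - pi)/72

Integrate by parts once (u = s, dv = sin(3*s) ds).
An antiderivative is F(s) = -s*cos(3*s)/3 + sin(3*s)/9.
Then F(pi/12) - F(0) = (sqrt(2)*(4 - pi)/72) - (0) = sqrt(2)*(4 - pi)/72.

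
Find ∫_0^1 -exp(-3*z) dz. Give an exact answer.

(1 - exp(3))*exp(-3)/3

An antiderivative is F(z) = exp(-3*z)/3.
Then F(1) - F(0) = (exp(-3)/3) - (1/3) = (1 - exp(3))*exp(-3)/3.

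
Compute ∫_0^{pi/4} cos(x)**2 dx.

Use the identity cos^2(x) = (1 + cos(2*x))/2.
An antiderivative is F(x) = x/2 + sin(2*x)/4.
Then F(pi/4) - F(0) = (1/4 + pi/8) - (0) = 1/4 + pi/8.

1/4 + pi/8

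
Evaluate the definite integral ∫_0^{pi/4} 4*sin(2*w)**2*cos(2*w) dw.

Let u = sin(2*w), so du = 2*cos(2*w) dw. When w = 0, u = 0; when w = pi/4, u = 1.
The integral becomes 2·∫ u**2 du from 0 to 1, with antiderivative 2*u**3/3.
Back in w: F(w) = 2*sin(2*w)**3/3.
Then F(pi/4) - F(0) = (2/3) - (0) = 2/3.

2/3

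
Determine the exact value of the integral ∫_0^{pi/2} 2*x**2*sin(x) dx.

-4 + 2*pi

Integrate by parts twice (u = x^2, dv = 2*sin(x) dx).
An antiderivative is F(x) = -2*x**2*cos(x) + 4*x*sin(x) + 4*cos(x).
Then F(pi/2) - F(0) = (2*pi) - (4) = -4 + 2*pi.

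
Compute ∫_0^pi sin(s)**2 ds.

Use the identity sin^2(s) = (1 - cos(2*s))/2.
An antiderivative is F(s) = s/2 - sin(2*s)/4.
Then F(pi) - F(0) = (pi/2) - (0) = pi/2.

pi/2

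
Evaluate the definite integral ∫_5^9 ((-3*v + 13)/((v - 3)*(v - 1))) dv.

log(9/32)

Factor the denominator: v**2 - 4*v + 3 = (v - 1)(v - 3).
Partial fractions: (-3*v + 13)/((v - 3)*(v - 1)) = -5/(v - 1) + 2/(v - 3).
An antiderivative is F(v) = 2*log(v - 3) - 5*log(v - 1).
Then F(9) - F(5) = (-13*log(2) + 2*log(3)) - (-8*log(2)) = log(9/32).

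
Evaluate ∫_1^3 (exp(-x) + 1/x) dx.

An antiderivative is F(x) = log(x) - exp(-x).
Then F(3) - F(1) = (-exp(-3) + log(3)) - (-exp(-1)) = -exp(-3) + exp(-1) + log(3).

-exp(-3) + exp(-1) + log(3)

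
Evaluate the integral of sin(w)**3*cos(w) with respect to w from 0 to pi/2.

1/4

Let u = sin(w), so du = cos(w) dw. When w = 0, u = 0; when w = pi/2, u = 1.
The integral becomes ∫ u**3 du from 0 to 1, with antiderivative u**4/4.
Back in w: F(w) = sin(w)**4/4.
Then F(pi/2) - F(0) = (1/4) - (0) = 1/4.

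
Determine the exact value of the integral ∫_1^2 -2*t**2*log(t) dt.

14/9 - 16*log(2)/3

Integrate by parts once (u = ln t, dv = -2*t**2 dt).
An antiderivative is F(t) = -2*t**3*(3*log(t) - 1)/9.
Then F(2) - F(1) = (16/9 - 16*log(2)/3) - (2/9) = 14/9 - 16*log(2)/3.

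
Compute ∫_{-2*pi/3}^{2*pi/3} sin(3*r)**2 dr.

Use the identity sin^2(3*r) = (1 - cos(6*r))/2.
An antiderivative is F(r) = r/2 - sin(6*r)/12.
Then F(2*pi/3) - F(-2*pi/3) = (pi/3) - (-pi/3) = 2*pi/3.

2*pi/3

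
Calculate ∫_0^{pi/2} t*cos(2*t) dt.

Integrate by parts once (u = t, dv = cos(2*t) dt).
An antiderivative is F(t) = t*sin(2*t)/2 + cos(2*t)/4.
Then F(pi/2) - F(0) = (-1/4) - (1/4) = -1/2.

-1/2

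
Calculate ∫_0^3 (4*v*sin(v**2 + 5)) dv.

Let u = v**2 + 5, so du = 2*v dv. When v = 0, u = 5; when v = 3, u = 14.
The integral becomes 2·∫ sin(u) du from 5 to 14, with antiderivative -2*cos(u).
Back in v: F(v) = -2*cos(v**2 + 5).
Then F(3) - F(0) = (-2*cos(14)) - (-2*cos(5)) = -2*cos(14) + 2*cos(5).

-2*cos(14) + 2*cos(5)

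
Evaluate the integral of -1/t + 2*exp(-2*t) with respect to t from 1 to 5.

-log(5) - exp(-10) + exp(-2)

An antiderivative is F(t) = -log(t) - exp(-2*t).
Then F(5) - F(1) = (-log(5) - exp(-10)) - (-exp(-2)) = -log(5) - exp(-10) + exp(-2).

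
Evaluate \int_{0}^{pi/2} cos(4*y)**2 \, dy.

pi/4

Use the identity cos^2(4*y) = (1 + cos(8*y))/2.
An antiderivative is F(y) = y/2 + sin(8*y)/16.
Then F(pi/2) - F(0) = (pi/4) - (0) = pi/4.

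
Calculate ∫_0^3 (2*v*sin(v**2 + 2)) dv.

Let u = v**2 + 2, so du = 2*v dv. When v = 0, u = 2; when v = 3, u = 11.
The integral becomes ∫ sin(u) du from 2 to 11, with antiderivative -cos(u).
Back in v: F(v) = -cos(v**2 + 2).
Then F(3) - F(0) = (-cos(11)) - (-cos(2)) = cos(2) - cos(11).

cos(2) - cos(11)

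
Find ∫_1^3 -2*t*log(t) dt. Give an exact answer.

Integrate by parts once (u = ln t, dv = -2*t dt).
An antiderivative is F(t) = -t**2*(2*log(t) - 1)/2.
Then F(3) - F(1) = (9/2 - 9*log(3)) - (1/2) = 4 - 9*log(3).

4 - 9*log(3)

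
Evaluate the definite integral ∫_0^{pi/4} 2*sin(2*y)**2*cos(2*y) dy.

Let u = sin(2*y), so du = 2*cos(2*y) dy. When y = 0, u = 0; when y = pi/4, u = 1.
The integral becomes ∫ u**2 du from 0 to 1, with antiderivative u**3/3.
Back in y: F(y) = sin(2*y)**3/3.
Then F(pi/4) - F(0) = (1/3) - (0) = 1/3.

1/3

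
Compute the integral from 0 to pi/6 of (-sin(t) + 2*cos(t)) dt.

An antiderivative is F(t) = 2*sin(t) + cos(t).
Then F(pi/6) - F(0) = (sqrt(3)/2 + 1) - (1) = sqrt(3)/2.

sqrt(3)/2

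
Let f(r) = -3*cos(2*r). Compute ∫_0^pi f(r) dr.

An antiderivative is F(r) = -3*sin(2*r)/2.
Then F(pi) - F(0) = (0) - (0) = 0.

0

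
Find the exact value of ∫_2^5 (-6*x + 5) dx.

-48

By the power rule, an antiderivative is F(x) = -3*x**2 + 5*x.
Then F(5) - F(2) = (-50) - (-2) = -48.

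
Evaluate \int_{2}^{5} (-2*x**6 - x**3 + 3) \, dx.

-627987/28

By the power rule, an antiderivative is F(x) = -2*x**7/7 - x**4/4 + 3*x.
Then F(5) - F(2) = (-628955/28) - (-242/7) = -627987/28.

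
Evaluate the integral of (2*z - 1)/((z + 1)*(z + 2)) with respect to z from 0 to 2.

log(32/27)

Factor the denominator: z**2 + 3*z + 2 = (z + 2)(z + 1).
Partial fractions: (2*z - 1)/((z + 1)*(z + 2)) = 5/(z + 2) - 3/(z + 1).
An antiderivative is F(z) = -3*log(z + 1) + 5*log(z + 2).
Then F(2) - F(0) = (-3*log(3) + 10*log(2)) - (log(32)) = log(32/27).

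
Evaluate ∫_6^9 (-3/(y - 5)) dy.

An antiderivative is F(y) = -3*log(y - 5).
Then F(9) - F(6) = (-log(64)) - (0) = -log(64).

-log(64)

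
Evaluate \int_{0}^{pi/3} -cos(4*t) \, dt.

An antiderivative is F(t) = -sin(4*t)/4.
Then F(pi/3) - F(0) = (sqrt(3)/8) - (0) = sqrt(3)/8.

sqrt(3)/8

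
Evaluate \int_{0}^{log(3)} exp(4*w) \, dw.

Let u = exp(w), so du = exp(w) dw. When w = 0, u = 1; when w = log(3), u = 3.
The integral becomes ∫ u**3 du from 1 to 3, with antiderivative u**4/4.
Back in w: F(w) = exp(4*w)/4.
Then F(log(3)) - F(0) = (81/4) - (1/4) = 20.

20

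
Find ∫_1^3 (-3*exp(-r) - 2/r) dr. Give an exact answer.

-2*log(3) - 3*exp(-1) + 3*exp(-3)

An antiderivative is F(r) = -2*log(r) + 3*exp(-r).
Then F(3) - F(1) = (-2*log(3) + 3*exp(-3)) - (3*exp(-1)) = -2*log(3) - 3*exp(-1) + 3*exp(-3).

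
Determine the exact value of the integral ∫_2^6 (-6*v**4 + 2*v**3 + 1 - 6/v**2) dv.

-43254/5

By the power rule, an antiderivative is F(v) = -6*v**5/5 + v**4/2 + v + 6/v.
Then F(6) - F(2) = (-43381/5) - (-127/5) = -43254/5.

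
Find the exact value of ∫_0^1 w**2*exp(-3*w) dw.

Integrate by parts twice (u = w^2, dv = exp(-3*w) dw).
An antiderivative is F(w) = (-9*w**2 - 6*w - 2)*exp(-3*w)/27.
Then F(1) - F(0) = (-17*exp(-3)/27) - (-2/27) = 2/27 - 17*exp(-3)/27.

2/27 - 17*exp(-3)/27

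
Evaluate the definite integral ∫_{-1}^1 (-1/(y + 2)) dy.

-log(3)

An antiderivative is F(y) = -log(y + 2).
Then F(1) - F(-1) = (-log(3)) - (0) = -log(3).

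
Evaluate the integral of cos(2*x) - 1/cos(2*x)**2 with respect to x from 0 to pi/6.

-sqrt(3)/4

An antiderivative is F(x) = sin(2*x)/2 - tan(2*x)/2.
Then F(pi/6) - F(0) = (-sqrt(3)/4) - (0) = -sqrt(3)/4.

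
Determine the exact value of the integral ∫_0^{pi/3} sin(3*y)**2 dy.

Use the identity sin^2(3*y) = (1 - cos(6*y))/2.
An antiderivative is F(y) = y/2 - sin(6*y)/12.
Then F(pi/3) - F(0) = (pi/6) - (0) = pi/6.

pi/6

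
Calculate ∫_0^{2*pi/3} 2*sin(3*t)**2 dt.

2*pi/3

Use the identity sin^2(3*t) = (1 - cos(6*t))/2.
An antiderivative is F(t) = t - sin(6*t)/6.
Then F(2*pi/3) - F(0) = (2*pi/3) - (0) = 2*pi/3.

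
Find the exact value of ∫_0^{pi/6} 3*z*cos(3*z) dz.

Integrate by parts once (u = z, dv = 3*cos(3*z) dz).
An antiderivative is F(z) = z*sin(3*z) + cos(3*z)/3.
Then F(pi/6) - F(0) = (pi/6) - (1/3) = -1/3 + pi/6.

-1/3 + pi/6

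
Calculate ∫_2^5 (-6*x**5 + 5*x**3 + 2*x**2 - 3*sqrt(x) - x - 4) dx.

-58977/4 - 10*sqrt(5) + 4*sqrt(2)

By the power rule, an antiderivative is F(x) = -x**6 + 5*x**4/4 - 2*x**(3/2) + 2*x**3/3 - x**2/2 - 4*x.
Then F(5) - F(2) = (-177515/12 - 10*sqrt(5)) - (-146/3 - 4*sqrt(2)) = -58977/4 - 10*sqrt(5) + 4*sqrt(2).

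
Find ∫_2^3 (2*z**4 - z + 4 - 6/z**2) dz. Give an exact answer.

By the power rule, an antiderivative is F(z) = 2*z**5/5 - z**2/2 + 4*z + 6/z.
Then F(3) - F(2) = (1067/10) - (109/5) = 849/10.

849/10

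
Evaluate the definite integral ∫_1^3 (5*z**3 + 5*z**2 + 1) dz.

By the power rule, an antiderivative is F(z) = 5*z**4/4 + 5*z**3/3 + z.
Then F(3) - F(1) = (597/4) - (47/12) = 436/3.

436/3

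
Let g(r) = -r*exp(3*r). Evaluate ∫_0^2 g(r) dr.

Integrate by parts once (u = r, dv = -exp(3*r) dr).
An antiderivative is F(r) = (-3*r + 1)*exp(3*r)/9.
Then F(2) - F(0) = (-5*exp(6)/9) - (1/9) = -5*exp(6)/9 - 1/9.

-5*exp(6)/9 - 1/9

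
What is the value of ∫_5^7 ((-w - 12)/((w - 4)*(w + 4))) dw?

log(11/81)

Factor the denominator: w**2 - 16 = (w + 4)(w - 4).
Partial fractions: (-w - 12)/((w - 4)*(w + 4)) = 1/(w + 4) - 2/(w - 4).
An antiderivative is F(w) = -2*log(w - 4) + log(w + 4).
Then F(7) - F(5) = (log(11/9)) - (log(9)) = log(11/81).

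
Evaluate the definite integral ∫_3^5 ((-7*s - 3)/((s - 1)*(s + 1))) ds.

-log(72)

Factor the denominator: s**2 - 1 = (s + 1)(s - 1).
Partial fractions: (-7*s - 3)/((s - 1)*(s + 1)) = -2/(s + 1) - 5/(s - 1).
An antiderivative is F(s) = -5*log(s - 1) - 2*log(s + 1).
Then F(5) - F(3) = (-12*log(2) - 2*log(3)) - (-9*log(2)) = -log(72).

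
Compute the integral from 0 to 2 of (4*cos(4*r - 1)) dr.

sin(7) + sin(1)

Let u = 4*r - 1, so du = 4 dr. When r = 0, u = -1; when r = 2, u = 7.
The integral becomes ∫ cos(u) du from -1 to 7, with antiderivative sin(u).
Back in r: F(r) = sin(4*r - 1).
Then F(2) - F(0) = (sin(7)) - (-sin(1)) = sin(7) + sin(1).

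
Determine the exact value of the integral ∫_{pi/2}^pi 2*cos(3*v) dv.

2/3

An antiderivative is F(v) = 2*sin(3*v)/3.
Then F(pi) - F(pi/2) = (0) - (-2/3) = 2/3.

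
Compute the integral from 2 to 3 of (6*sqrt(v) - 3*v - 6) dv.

By the power rule, an antiderivative is F(v) = 4*v**(3/2) - 3*v**2/2 - 6*v.
Then F(3) - F(2) = (-63/2 + 12*sqrt(3)) - (-18 + 8*sqrt(2)) = -27/2 - 8*sqrt(2) + 12*sqrt(3).

-27/2 - 8*sqrt(2) + 12*sqrt(3)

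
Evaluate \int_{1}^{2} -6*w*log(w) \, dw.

9/2 - 12*log(2)

Integrate by parts once (u = ln w, dv = -6*w dw).
An antiderivative is F(w) = -3*w**2*(2*log(w) - 1)/2.
Then F(2) - F(1) = (6 - 12*log(2)) - (3/2) = 9/2 - 12*log(2).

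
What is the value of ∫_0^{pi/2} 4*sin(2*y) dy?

4

An antiderivative is F(y) = -2*cos(2*y).
Then F(pi/2) - F(0) = (2) - (-2) = 4.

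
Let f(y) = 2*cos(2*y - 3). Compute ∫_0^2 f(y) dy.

sin(3) + sin(1)

Let u = 2*y - 3, so du = 2 dy. When y = 0, u = -3; when y = 2, u = 1.
The integral becomes ∫ cos(u) du from -3 to 1, with antiderivative sin(u).
Back in y: F(y) = sin(2*y - 3).
Then F(2) - F(0) = (sin(1)) - (-sin(3)) = sin(3) + sin(1).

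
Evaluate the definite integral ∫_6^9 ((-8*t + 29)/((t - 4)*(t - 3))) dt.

-3*log(5) - 2*log(2)

Factor the denominator: t**2 - 7*t + 12 = (t - 3)(t - 4).
Partial fractions: (-8*t + 29)/((t - 4)*(t - 3)) = -5/(t - 3) - 3/(t - 4).
An antiderivative is F(t) = -3*log(t - 4) - 5*log(t - 3).
Then F(9) - F(6) = (-5*log(3) - 3*log(5) - 5*log(2)) - (-5*log(3) - 3*log(2)) = -3*log(5) - 2*log(2).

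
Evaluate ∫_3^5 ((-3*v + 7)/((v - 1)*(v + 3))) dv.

Factor the denominator: v**2 + 2*v - 3 = (v + 3)(v - 1).
Partial fractions: (-3*v + 7)/((v - 1)*(v + 3)) = -4/(v + 3) + 1/(v - 1).
An antiderivative is F(v) = log(v - 1) - 4*log(v + 3).
Then F(5) - F(3) = (-10*log(2)) - (-4*log(3) - 3*log(2)) = -7*log(2) + 4*log(3).

-7*log(2) + 4*log(3)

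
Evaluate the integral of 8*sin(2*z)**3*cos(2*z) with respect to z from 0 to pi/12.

1/16

Let u = sin(2*z), so du = 2*cos(2*z) dz. When z = 0, u = 0; when z = pi/12, u = 1/2.
The integral becomes 4·∫ u**3 du from 0 to 1/2, with antiderivative u**4.
Back in z: F(z) = sin(2*z)**4.
Then F(pi/12) - F(0) = (1/16) - (0) = 1/16.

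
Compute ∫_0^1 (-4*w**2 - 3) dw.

-13/3

By the power rule, an antiderivative is F(w) = -4*w**3/3 - 3*w.
Then F(1) - F(0) = (-13/3) - (0) = -13/3.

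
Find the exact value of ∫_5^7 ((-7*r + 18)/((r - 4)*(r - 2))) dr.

Factor the denominator: r**2 - 6*r + 8 = (r - 2)(r - 4).
Partial fractions: (-7*r + 18)/((r - 4)*(r - 2)) = -2/(r - 2) - 5/(r - 4).
An antiderivative is F(r) = -5*log(r - 4) - 2*log(r - 2).
Then F(7) - F(5) = (-5*log(3) - 2*log(5)) - (-log(9)) = -3*log(3) - 2*log(5).

-3*log(3) - 2*log(5)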